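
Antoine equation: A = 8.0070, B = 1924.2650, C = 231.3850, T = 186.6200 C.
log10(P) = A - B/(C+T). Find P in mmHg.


C+T = 418.0050
B/(C+T) = 4.6034
log10(P) = 8.0070 - 4.6034 = 3.4036
P = 10^3.4036 = 2532.5048 mmHg

2532.5048 mmHg


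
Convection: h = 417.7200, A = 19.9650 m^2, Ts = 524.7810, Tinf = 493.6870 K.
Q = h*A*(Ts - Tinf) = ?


dT = 31.0940 K
Q = 417.7200 * 19.9650 * 31.0940 = 259317.1131 W

259317.1131 W


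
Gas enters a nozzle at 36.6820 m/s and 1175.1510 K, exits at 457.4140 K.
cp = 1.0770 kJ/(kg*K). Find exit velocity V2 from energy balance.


dT = 717.7370 K
2*cp*1000*dT = 1546005.4980
V1^2 = 1345.5691
V2 = sqrt(1547351.0671) = 1243.9257 m/s

1243.9257 m/s


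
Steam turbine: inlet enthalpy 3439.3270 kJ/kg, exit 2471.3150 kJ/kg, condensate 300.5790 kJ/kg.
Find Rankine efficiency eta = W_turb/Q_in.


W = 968.0120 kJ/kg
Q_in = 3138.7480 kJ/kg
eta = 0.3084 = 30.8407%

eta = 30.8407%


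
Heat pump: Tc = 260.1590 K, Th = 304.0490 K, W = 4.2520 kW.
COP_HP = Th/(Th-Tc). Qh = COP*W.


COP = 304.0490 / 43.8900 = 6.9275
Qh = 6.9275 * 4.2520 = 29.4558 kW

COP = 6.9275, Qh = 29.4558 kW


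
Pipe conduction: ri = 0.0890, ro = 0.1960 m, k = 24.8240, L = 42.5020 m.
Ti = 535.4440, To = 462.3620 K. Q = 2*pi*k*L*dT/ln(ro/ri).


dT = 73.0820 K
ln(ro/ri) = 0.7895
Q = 2*pi*24.8240*42.5020*73.0820 / 0.7895 = 613664.8249 W

613664.8249 W


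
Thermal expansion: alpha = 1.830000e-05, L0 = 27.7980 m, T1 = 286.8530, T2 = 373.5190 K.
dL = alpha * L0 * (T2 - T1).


dT = 86.6660 K
dL = 1.830000e-05 * 27.7980 * 86.6660 = 0.044087 m
L_final = 27.842087 m

dL = 0.044087 m


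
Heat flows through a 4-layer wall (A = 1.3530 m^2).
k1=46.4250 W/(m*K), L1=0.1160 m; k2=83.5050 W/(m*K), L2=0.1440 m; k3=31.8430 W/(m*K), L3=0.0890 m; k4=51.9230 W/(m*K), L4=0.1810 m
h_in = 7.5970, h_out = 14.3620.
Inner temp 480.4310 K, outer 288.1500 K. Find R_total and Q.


R_conv_in = 1/(7.5970*1.3530) = 0.0973
R_1 = 0.1160/(46.4250*1.3530) = 0.0018
R_2 = 0.1440/(83.5050*1.3530) = 0.0013
R_3 = 0.0890/(31.8430*1.3530) = 0.0021
R_4 = 0.1810/(51.9230*1.3530) = 0.0026
R_conv_out = 1/(14.3620*1.3530) = 0.0515
R_total = 0.1565 K/W
Q = 192.2810 / 0.1565 = 1228.5247 W

R_total = 0.1565 K/W, Q = 1228.5247 W


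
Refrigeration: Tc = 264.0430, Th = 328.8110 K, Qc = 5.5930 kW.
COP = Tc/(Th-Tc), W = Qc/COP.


COP = 264.0430 / 64.7680 = 4.0768
W = 5.5930 / 4.0768 = 1.3719 kW

COP = 4.0768, W = 1.3719 kW


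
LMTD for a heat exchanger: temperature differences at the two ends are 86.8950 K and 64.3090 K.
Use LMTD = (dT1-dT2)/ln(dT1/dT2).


dT1/dT2 = 1.3512
ln(dT1/dT2) = 0.3010
LMTD = 22.5860 / 0.3010 = 75.0363 K

75.0363 K


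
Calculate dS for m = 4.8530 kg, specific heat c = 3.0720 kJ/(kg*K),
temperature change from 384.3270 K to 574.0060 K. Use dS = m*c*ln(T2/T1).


T2/T1 = 1.4935
ln(T2/T1) = 0.4011
dS = 4.8530 * 3.0720 * 0.4011 = 5.9805 kJ/K

5.9805 kJ/K


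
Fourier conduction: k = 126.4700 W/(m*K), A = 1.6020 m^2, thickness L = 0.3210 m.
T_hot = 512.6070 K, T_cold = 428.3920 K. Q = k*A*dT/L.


dT = 84.2150 K
Q = 126.4700 * 1.6020 * 84.2150 / 0.3210 = 53153.8163 W

53153.8163 W


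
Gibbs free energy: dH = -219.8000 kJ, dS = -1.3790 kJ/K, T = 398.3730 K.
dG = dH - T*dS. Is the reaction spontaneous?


T*dS = 398.3730 * -1.3790 = -549.3564 kJ
dG = -219.8000 + 549.3564 = 329.5564 kJ (non-spontaneous)

dG = 329.5564 kJ, non-spontaneous


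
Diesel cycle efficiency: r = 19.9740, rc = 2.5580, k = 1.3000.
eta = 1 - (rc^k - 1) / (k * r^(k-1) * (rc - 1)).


r^(k-1) = 2.4555
rc^k = 3.3906
eta = 0.5193 = 51.9329%

51.9329%


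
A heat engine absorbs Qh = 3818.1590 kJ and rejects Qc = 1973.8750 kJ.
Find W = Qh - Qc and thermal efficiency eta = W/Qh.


W = 3818.1590 - 1973.8750 = 1844.2840 kJ
eta = 1844.2840 / 3818.1590 = 0.4830 = 48.3030%

W = 1844.2840 kJ, eta = 48.3030%


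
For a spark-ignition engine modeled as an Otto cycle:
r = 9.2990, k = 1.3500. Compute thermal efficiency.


r^(k-1) = 2.1825
eta = 1 - 1/2.1825 = 0.5418 = 54.1808%

54.1808%


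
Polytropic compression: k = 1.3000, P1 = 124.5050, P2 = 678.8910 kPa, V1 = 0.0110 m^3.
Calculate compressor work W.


(k-1)/k = 0.2308
(P2/P1)^exp = 1.4791
W = 4.3333 * 124.5050 * 0.0110 * (1.4791 - 1) = 2.8431 kJ

2.8431 kJ


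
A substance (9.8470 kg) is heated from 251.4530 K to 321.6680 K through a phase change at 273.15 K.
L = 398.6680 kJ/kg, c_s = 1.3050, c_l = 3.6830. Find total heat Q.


Q1 (sensible, solid) = 9.8470 * 1.3050 * 21.6970 = 278.8137 kJ
Q2 (latent) = 9.8470 * 398.6680 = 3925.6838 kJ
Q3 (sensible, liquid) = 9.8470 * 3.6830 * 48.5180 = 1759.5781 kJ
Q_total = 5964.0756 kJ

5964.0756 kJ


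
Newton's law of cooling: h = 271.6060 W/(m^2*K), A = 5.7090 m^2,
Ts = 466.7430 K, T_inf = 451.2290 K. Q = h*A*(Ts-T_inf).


dT = 15.5140 K
Q = 271.6060 * 5.7090 * 15.5140 = 24055.9875 W

24055.9875 W


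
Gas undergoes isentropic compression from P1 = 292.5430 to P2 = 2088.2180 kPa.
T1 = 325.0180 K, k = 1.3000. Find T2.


(k-1)/k = 0.2308
(P2/P1)^exp = 1.5739
T2 = 325.0180 * 1.5739 = 511.5509 K

511.5509 K


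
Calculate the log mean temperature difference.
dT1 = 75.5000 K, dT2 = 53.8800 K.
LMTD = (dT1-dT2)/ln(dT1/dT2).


dT1/dT2 = 1.4013
ln(dT1/dT2) = 0.3374
LMTD = 21.6200 / 0.3374 = 64.0833 K

64.0833 K


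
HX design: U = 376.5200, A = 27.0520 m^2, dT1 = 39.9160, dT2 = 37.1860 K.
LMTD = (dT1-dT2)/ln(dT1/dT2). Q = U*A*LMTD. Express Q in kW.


LMTD = 38.5349 K
Q = 376.5200 * 27.0520 * 38.5349 = 392501.6495 W = 392.5016 kW

392.5016 kW


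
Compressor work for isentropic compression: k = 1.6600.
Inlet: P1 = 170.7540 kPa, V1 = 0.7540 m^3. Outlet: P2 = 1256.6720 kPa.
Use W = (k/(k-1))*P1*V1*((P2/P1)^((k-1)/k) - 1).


(k-1)/k = 0.3976
(P2/P1)^exp = 2.2113
W = 2.5152 * 170.7540 * 0.7540 * (2.2113 - 1) = 392.2521 kJ

392.2521 kJ


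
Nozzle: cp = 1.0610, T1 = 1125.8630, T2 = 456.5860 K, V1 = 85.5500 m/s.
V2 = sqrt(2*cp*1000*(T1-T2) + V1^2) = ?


dT = 669.2770 K
2*cp*1000*dT = 1420205.7940
V1^2 = 7318.8025
V2 = sqrt(1427524.5965) = 1194.7906 m/s

1194.7906 m/s


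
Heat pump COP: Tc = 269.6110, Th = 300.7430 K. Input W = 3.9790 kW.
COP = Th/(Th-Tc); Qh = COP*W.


COP = 300.7430 / 31.1320 = 9.6603
Qh = 9.6603 * 3.9790 = 38.4381 kW

COP = 9.6603, Qh = 38.4381 kW


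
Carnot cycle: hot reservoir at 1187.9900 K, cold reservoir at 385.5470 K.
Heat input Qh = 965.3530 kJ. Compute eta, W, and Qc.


eta = 1 - 385.5470/1187.9900 = 0.6755
W = 0.6755 * 965.3530 = 652.0600 kJ
Qc = 965.3530 - 652.0600 = 313.2930 kJ

eta = 67.5463%, W = 652.0600 kJ, Qc = 313.2930 kJ


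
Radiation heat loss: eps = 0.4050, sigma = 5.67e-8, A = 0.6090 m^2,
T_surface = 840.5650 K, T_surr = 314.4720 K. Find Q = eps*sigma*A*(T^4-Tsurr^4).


T^4 = 4.9921e+11
Tsurr^4 = 9.7798e+09
Q = 0.4050 * 5.67e-8 * 0.6090 * 4.8943e+11 = 6844.6012 W

6844.6012 W


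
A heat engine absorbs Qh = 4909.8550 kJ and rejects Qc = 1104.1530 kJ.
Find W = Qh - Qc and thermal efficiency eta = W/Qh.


W = 4909.8550 - 1104.1530 = 3805.7020 kJ
eta = 3805.7020 / 4909.8550 = 0.7751 = 77.5115%

W = 3805.7020 kJ, eta = 77.5115%


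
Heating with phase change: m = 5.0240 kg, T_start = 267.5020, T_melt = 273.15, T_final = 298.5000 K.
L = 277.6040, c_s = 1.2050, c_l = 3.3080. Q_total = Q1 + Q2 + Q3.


Q1 (sensible, solid) = 5.0240 * 1.2050 * 5.6480 = 34.1925 kJ
Q2 (latent) = 5.0240 * 277.6040 = 1394.6825 kJ
Q3 (sensible, liquid) = 5.0240 * 3.3080 * 25.3500 = 421.3016 kJ
Q_total = 1850.1766 kJ

1850.1766 kJ


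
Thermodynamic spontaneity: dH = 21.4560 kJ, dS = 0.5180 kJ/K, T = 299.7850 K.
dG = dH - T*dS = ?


T*dS = 299.7850 * 0.5180 = 155.2886 kJ
dG = 21.4560 - 155.2886 = -133.8326 kJ (spontaneous)

dG = -133.8326 kJ, spontaneous


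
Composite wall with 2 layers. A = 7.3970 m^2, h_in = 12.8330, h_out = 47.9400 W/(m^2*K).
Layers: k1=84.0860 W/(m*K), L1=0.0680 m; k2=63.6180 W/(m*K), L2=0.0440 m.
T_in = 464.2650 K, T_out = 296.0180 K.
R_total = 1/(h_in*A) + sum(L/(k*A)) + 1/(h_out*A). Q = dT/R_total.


R_conv_in = 1/(12.8330*7.3970) = 0.0105
R_1 = 0.0680/(84.0860*7.3970) = 0.0001
R_2 = 0.0440/(63.6180*7.3970) = 9.3501e-05
R_conv_out = 1/(47.9400*7.3970) = 0.0028
R_total = 0.0136 K/W
Q = 168.2470 / 0.0136 = 12410.0068 W

R_total = 0.0136 K/W, Q = 12410.0068 W


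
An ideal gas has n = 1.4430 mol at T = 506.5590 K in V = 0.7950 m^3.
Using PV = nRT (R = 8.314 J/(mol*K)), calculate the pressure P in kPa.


P = nRT/V = 1.4430 * 8.314 * 506.5590 / 0.7950
= 6077.2400 / 0.7950 = 7644.3270 Pa = 7.6443 kPa

7.6443 kPa


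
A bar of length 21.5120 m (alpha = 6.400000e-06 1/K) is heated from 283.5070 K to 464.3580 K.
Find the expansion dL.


dT = 180.8510 K
dL = 6.400000e-06 * 21.5120 * 180.8510 = 0.024899 m
L_final = 21.536899 m

dL = 0.024899 m


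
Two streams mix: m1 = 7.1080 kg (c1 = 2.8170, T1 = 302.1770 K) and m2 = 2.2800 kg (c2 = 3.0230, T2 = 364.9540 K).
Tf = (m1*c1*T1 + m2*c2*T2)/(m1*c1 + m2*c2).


num = 8565.9849
den = 26.9157
Tf = 318.2526 K

318.2526 K


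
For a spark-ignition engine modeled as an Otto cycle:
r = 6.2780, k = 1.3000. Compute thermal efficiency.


r^(k-1) = 1.7352
eta = 1 - 1/1.7352 = 0.4237 = 42.3693%

42.3693%


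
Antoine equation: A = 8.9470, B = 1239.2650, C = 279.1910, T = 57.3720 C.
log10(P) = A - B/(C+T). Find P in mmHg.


C+T = 336.5630
B/(C+T) = 3.6821
log10(P) = 8.9470 - 3.6821 = 5.2649
P = 10^5.2649 = 184026.7899 mmHg

184026.7899 mmHg


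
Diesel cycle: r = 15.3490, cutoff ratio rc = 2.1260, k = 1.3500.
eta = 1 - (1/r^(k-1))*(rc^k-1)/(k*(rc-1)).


r^(k-1) = 2.6009
rc^k = 2.7683
eta = 0.5527 = 55.2749%

55.2749%


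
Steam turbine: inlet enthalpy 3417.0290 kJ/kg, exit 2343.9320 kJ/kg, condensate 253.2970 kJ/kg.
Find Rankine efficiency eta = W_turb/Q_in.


W = 1073.0970 kJ/kg
Q_in = 3163.7320 kJ/kg
eta = 0.3392 = 33.9187%

eta = 33.9187%


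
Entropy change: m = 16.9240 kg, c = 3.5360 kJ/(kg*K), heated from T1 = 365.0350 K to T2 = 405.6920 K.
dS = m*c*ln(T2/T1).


T2/T1 = 1.1114
ln(T2/T1) = 0.1056
dS = 16.9240 * 3.5360 * 0.1056 = 6.3195 kJ/K

6.3195 kJ/K


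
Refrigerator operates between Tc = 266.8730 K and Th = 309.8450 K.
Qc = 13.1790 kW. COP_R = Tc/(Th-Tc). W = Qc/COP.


COP = 266.8730 / 42.9720 = 6.2104
W = 13.1790 / 6.2104 = 2.1221 kW

COP = 6.2104, W = 2.1221 kW


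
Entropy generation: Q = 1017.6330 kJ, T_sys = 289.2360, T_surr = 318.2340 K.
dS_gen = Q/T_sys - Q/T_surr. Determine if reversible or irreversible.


dS_sys = 1017.6330/289.2360 = 3.5183 kJ/K
dS_surr = -1017.6330/318.2340 = -3.1978 kJ/K
dS_gen = 3.5183 - 3.1978 = 0.3206 kJ/K (irreversible)

dS_gen = 0.3206 kJ/K, irreversible


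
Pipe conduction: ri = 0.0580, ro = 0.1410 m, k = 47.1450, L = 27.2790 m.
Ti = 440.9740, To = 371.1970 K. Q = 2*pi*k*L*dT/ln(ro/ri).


dT = 69.7770 K
ln(ro/ri) = 0.8883
Q = 2*pi*47.1450*27.2790*69.7770 / 0.8883 = 634728.9880 W

634728.9880 W


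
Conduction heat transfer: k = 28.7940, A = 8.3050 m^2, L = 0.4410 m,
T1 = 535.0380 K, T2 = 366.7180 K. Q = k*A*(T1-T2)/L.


dT = 168.3200 K
Q = 28.7940 * 8.3050 * 168.3200 / 0.4410 = 91272.2528 W

91272.2528 W


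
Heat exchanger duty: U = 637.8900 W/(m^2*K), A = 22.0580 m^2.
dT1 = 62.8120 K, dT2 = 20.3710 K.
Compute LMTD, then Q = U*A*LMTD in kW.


LMTD = 37.6907 K
Q = 637.8900 * 22.0580 * 37.6907 = 530329.8850 W = 530.3299 kW

530.3299 kW


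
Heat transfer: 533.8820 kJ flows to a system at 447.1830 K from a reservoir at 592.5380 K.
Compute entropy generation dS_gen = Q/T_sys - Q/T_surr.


dS_sys = 533.8820/447.1830 = 1.1939 kJ/K
dS_surr = -533.8820/592.5380 = -0.9010 kJ/K
dS_gen = 1.1939 - 0.9010 = 0.2929 kJ/K (irreversible)

dS_gen = 0.2929 kJ/K, irreversible


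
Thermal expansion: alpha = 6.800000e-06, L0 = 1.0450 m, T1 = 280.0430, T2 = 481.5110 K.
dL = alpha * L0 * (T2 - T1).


dT = 201.4680 K
dL = 6.800000e-06 * 1.0450 * 201.4680 = 0.001432 m
L_final = 1.046432 m

dL = 0.001432 m


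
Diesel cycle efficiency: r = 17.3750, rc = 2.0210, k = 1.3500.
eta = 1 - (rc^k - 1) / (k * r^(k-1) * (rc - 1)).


r^(k-1) = 2.7163
rc^k = 2.5853
eta = 0.5766 = 57.6568%

57.6568%


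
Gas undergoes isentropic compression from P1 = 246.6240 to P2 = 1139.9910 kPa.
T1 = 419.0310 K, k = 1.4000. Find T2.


(k-1)/k = 0.2857
(P2/P1)^exp = 1.5487
T2 = 419.0310 * 1.5487 = 648.9450 K

648.9450 K


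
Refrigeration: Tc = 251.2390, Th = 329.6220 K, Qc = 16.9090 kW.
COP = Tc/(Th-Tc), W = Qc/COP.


COP = 251.2390 / 78.3830 = 3.2053
W = 16.9090 / 3.2053 = 5.2754 kW

COP = 3.2053, W = 5.2754 kW


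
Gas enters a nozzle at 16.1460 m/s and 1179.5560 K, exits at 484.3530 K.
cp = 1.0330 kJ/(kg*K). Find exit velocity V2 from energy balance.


dT = 695.2030 K
2*cp*1000*dT = 1436289.3980
V1^2 = 260.6933
V2 = sqrt(1436550.0913) = 1198.5617 m/s

1198.5617 m/s


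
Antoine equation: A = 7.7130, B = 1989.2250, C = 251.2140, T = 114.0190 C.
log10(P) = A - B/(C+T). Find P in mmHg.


C+T = 365.2330
B/(C+T) = 5.4465
log10(P) = 7.7130 - 5.4465 = 2.2665
P = 10^2.2665 = 184.7333 mmHg

184.7333 mmHg


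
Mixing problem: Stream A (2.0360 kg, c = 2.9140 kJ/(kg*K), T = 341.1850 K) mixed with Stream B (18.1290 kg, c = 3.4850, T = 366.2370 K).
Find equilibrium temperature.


num = 25162.9122
den = 69.1125
Tf = 364.0864 K

364.0864 K


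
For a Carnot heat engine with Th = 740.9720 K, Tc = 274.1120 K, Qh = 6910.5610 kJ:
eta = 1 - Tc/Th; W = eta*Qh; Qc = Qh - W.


eta = 1 - 274.1120/740.9720 = 0.6301
W = 0.6301 * 6910.5610 = 4354.0977 kJ
Qc = 6910.5610 - 4354.0977 = 2556.4633 kJ

eta = 63.0064%, W = 4354.0977 kJ, Qc = 2556.4633 kJ


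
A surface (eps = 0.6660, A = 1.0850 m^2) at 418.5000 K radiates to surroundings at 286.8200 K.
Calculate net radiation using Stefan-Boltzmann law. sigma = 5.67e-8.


T^4 = 3.0675e+10
Tsurr^4 = 6.7676e+09
Q = 0.6660 * 5.67e-8 * 1.0850 * 2.3907e+10 = 979.5239 W

979.5239 W


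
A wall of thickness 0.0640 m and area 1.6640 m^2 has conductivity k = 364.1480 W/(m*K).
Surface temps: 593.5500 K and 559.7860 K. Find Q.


dT = 33.7640 K
Q = 364.1480 * 1.6640 * 33.7640 / 0.0640 = 319672.4199 W

319672.4199 W


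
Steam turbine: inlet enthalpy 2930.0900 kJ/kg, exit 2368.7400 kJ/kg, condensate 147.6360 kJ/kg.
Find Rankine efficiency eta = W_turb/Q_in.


W = 561.3500 kJ/kg
Q_in = 2782.4540 kJ/kg
eta = 0.2017 = 20.1746%

eta = 20.1746%


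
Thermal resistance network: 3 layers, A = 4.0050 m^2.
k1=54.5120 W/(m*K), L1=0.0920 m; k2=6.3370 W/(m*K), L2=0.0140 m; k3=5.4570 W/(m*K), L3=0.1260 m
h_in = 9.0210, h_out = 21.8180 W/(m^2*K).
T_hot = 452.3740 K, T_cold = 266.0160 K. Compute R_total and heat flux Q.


R_conv_in = 1/(9.0210*4.0050) = 0.0277
R_1 = 0.0920/(54.5120*4.0050) = 0.0004
R_2 = 0.0140/(6.3370*4.0050) = 0.0006
R_3 = 0.1260/(5.4570*4.0050) = 0.0058
R_conv_out = 1/(21.8180*4.0050) = 0.0114
R_total = 0.0459 K/W
Q = 186.3580 / 0.0459 = 4063.5526 W

R_total = 0.0459 K/W, Q = 4063.5526 W


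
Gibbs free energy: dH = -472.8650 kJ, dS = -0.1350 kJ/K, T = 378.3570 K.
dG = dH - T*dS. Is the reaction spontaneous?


T*dS = 378.3570 * -0.1350 = -51.0782 kJ
dG = -472.8650 + 51.0782 = -421.7868 kJ (spontaneous)

dG = -421.7868 kJ, spontaneous


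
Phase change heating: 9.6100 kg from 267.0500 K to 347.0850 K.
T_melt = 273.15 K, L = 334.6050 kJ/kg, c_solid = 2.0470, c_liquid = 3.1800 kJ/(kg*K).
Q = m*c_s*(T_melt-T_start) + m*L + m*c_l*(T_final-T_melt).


Q1 (sensible, solid) = 9.6100 * 2.0470 * 6.1000 = 119.9972 kJ
Q2 (latent) = 9.6100 * 334.6050 = 3215.5541 kJ
Q3 (sensible, liquid) = 9.6100 * 3.1800 * 73.9350 = 2259.4388 kJ
Q_total = 5594.9901 kJ

5594.9901 kJ


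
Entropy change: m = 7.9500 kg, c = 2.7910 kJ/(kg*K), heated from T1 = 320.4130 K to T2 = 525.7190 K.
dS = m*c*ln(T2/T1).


T2/T1 = 1.6408
ln(T2/T1) = 0.4952
dS = 7.9500 * 2.7910 * 0.4952 = 10.9867 kJ/K

10.9867 kJ/K


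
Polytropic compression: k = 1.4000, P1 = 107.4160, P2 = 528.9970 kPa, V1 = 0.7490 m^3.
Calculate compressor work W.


(k-1)/k = 0.2857
(P2/P1)^exp = 1.5770
W = 3.5000 * 107.4160 * 0.7490 * (1.5770 - 1) = 162.4702 kJ

162.4702 kJ


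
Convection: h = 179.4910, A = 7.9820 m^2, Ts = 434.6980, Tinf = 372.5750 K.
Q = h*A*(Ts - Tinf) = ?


dT = 62.1230 K
Q = 179.4910 * 7.9820 * 62.1230 = 89003.4458 W

89003.4458 W


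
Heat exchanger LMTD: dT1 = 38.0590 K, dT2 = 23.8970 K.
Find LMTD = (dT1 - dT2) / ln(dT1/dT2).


dT1/dT2 = 1.5926
ln(dT1/dT2) = 0.4654
LMTD = 14.1620 / 0.4654 = 30.4307 K

30.4307 K


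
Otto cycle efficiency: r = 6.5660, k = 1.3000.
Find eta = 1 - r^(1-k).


r^(k-1) = 1.7587
eta = 1 - 1/1.7587 = 0.4314 = 43.1396%

43.1396%


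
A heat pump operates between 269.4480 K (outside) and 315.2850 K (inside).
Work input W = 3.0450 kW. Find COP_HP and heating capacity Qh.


COP = 315.2850 / 45.8370 = 6.8784
Qh = 6.8784 * 3.0450 = 20.9447 kW

COP = 6.8784, Qh = 20.9447 kW


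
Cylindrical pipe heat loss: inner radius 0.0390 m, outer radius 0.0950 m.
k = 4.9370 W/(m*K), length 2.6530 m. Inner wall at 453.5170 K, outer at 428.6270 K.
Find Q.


dT = 24.8900 K
ln(ro/ri) = 0.8903
Q = 2*pi*4.9370*2.6530*24.8900 / 0.8903 = 2300.7071 W

2300.7071 W


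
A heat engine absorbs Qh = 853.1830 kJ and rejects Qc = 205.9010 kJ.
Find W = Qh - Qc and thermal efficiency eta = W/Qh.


W = 853.1830 - 205.9010 = 647.2820 kJ
eta = 647.2820 / 853.1830 = 0.7587 = 75.8667%

W = 647.2820 kJ, eta = 75.8667%


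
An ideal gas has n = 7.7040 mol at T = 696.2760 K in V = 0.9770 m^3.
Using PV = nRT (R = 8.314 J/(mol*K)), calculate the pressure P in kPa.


P = nRT/V = 7.7040 * 8.314 * 696.2760 / 0.9770
= 44597.2131 / 0.9770 = 45647.0963 Pa = 45.6471 kPa

45.6471 kPa


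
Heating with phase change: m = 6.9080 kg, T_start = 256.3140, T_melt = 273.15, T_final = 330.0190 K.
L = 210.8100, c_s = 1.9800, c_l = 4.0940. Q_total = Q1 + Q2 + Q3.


Q1 (sensible, solid) = 6.9080 * 1.9800 * 16.8360 = 230.2801 kJ
Q2 (latent) = 6.9080 * 210.8100 = 1456.2755 kJ
Q3 (sensible, liquid) = 6.9080 * 4.0940 * 56.8690 = 1608.3322 kJ
Q_total = 3294.8878 kJ

3294.8878 kJ


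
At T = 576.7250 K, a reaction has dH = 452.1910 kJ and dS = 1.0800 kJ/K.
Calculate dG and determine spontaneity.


T*dS = 576.7250 * 1.0800 = 622.8630 kJ
dG = 452.1910 - 622.8630 = -170.6720 kJ (spontaneous)

dG = -170.6720 kJ, spontaneous


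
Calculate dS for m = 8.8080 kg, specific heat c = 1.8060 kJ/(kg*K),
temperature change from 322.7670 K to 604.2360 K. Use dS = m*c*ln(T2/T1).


T2/T1 = 1.8721
ln(T2/T1) = 0.6270
dS = 8.8080 * 1.8060 * 0.6270 = 9.9744 kJ/K

9.9744 kJ/K


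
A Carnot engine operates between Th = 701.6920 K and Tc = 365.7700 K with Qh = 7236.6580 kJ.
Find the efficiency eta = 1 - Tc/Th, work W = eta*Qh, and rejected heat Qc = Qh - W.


eta = 1 - 365.7700/701.6920 = 0.4787
W = 0.4787 * 7236.6580 = 3464.4155 kJ
Qc = 7236.6580 - 3464.4155 = 3772.2425 kJ

eta = 47.8731%, W = 3464.4155 kJ, Qc = 3772.2425 kJ


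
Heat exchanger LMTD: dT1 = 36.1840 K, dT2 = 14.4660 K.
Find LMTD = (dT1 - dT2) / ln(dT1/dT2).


dT1/dT2 = 2.5013
ln(dT1/dT2) = 0.9168
LMTD = 21.7180 / 0.9168 = 23.6885 K

23.6885 K


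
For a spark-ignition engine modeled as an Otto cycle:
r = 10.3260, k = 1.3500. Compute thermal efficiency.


r^(k-1) = 2.2640
eta = 1 - 1/2.2640 = 0.5583 = 55.8304%

55.8304%


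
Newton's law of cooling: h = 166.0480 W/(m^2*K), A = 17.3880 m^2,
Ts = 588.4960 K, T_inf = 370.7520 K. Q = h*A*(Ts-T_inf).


dT = 217.7440 K
Q = 166.0480 * 17.3880 * 217.7440 = 628679.7579 W

628679.7579 W


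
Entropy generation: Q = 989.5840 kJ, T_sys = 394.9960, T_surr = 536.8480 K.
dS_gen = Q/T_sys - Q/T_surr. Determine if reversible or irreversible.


dS_sys = 989.5840/394.9960 = 2.5053 kJ/K
dS_surr = -989.5840/536.8480 = -1.8433 kJ/K
dS_gen = 2.5053 - 1.8433 = 0.6620 kJ/K (irreversible)

dS_gen = 0.6620 kJ/K, irreversible


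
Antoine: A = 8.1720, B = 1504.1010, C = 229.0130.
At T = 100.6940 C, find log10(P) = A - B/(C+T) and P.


C+T = 329.7070
B/(C+T) = 4.5619
log10(P) = 8.1720 - 4.5619 = 3.6101
P = 10^3.6101 = 4074.4382 mmHg

4074.4382 mmHg


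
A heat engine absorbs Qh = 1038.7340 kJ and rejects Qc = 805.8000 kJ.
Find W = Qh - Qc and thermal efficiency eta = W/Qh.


W = 1038.7340 - 805.8000 = 232.9340 kJ
eta = 232.9340 / 1038.7340 = 0.2242 = 22.4248%

W = 232.9340 kJ, eta = 22.4248%


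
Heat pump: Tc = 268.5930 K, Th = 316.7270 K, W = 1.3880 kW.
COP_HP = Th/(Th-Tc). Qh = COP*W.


COP = 316.7270 / 48.1340 = 6.5801
Qh = 6.5801 * 1.3880 = 9.1332 kW

COP = 6.5801, Qh = 9.1332 kW


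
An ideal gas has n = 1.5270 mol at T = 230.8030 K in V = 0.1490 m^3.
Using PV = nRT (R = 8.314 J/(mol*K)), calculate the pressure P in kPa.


P = nRT/V = 1.5270 * 8.314 * 230.8030 / 0.1490
= 2930.1544 / 0.1490 = 19665.4658 Pa = 19.6655 kPa

19.6655 kPa


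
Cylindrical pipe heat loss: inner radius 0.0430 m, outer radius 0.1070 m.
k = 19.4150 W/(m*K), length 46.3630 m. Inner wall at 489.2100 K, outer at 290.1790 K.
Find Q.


dT = 199.0310 K
ln(ro/ri) = 0.9116
Q = 2*pi*19.4150*46.3630*199.0310 / 0.9116 = 1234785.4976 W

1234785.4976 W


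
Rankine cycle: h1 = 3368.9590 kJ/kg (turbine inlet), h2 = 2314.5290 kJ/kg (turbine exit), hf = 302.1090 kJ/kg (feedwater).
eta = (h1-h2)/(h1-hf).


W = 1054.4300 kJ/kg
Q_in = 3066.8500 kJ/kg
eta = 0.3438 = 34.3815%

eta = 34.3815%


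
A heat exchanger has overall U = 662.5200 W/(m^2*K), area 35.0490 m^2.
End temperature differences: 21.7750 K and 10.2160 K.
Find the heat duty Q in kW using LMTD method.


LMTD = 15.2734 K
Q = 662.5200 * 35.0490 * 15.2734 = 354657.8003 W = 354.6578 kW

354.6578 kW


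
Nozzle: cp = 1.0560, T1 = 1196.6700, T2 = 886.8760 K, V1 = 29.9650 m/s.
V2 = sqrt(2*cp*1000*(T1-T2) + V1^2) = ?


dT = 309.7940 K
2*cp*1000*dT = 654284.9280
V1^2 = 897.9012
V2 = sqrt(655182.8292) = 809.4336 m/s

809.4336 m/s


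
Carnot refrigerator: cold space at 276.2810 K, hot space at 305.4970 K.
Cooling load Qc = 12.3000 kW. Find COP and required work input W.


COP = 276.2810 / 29.2160 = 9.4565
W = 12.3000 / 9.4565 = 1.3007 kW

COP = 9.4565, W = 1.3007 kW


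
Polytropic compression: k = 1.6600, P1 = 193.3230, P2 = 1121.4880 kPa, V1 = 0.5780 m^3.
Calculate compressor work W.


(k-1)/k = 0.3976
(P2/P1)^exp = 2.0117
W = 2.5152 * 193.3230 * 0.5780 * (2.0117 - 1) = 284.3349 kJ

284.3349 kJ


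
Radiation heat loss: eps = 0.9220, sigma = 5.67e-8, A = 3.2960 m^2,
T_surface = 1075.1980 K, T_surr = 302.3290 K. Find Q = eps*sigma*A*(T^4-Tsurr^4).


T^4 = 1.3365e+12
Tsurr^4 = 8.3545e+09
Q = 0.9220 * 5.67e-8 * 3.2960 * 1.3281e+12 = 228839.8102 W

228839.8102 W


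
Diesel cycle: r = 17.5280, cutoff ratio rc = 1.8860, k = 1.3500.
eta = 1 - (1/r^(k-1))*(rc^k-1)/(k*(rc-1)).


r^(k-1) = 2.7246
rc^k = 2.3549
eta = 0.5842 = 58.4234%

58.4234%


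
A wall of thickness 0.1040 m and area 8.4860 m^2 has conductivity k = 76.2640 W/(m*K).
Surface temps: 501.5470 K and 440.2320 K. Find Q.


dT = 61.3150 K
Q = 76.2640 * 8.4860 * 61.3150 / 0.1040 = 381553.9912 W

381553.9912 W


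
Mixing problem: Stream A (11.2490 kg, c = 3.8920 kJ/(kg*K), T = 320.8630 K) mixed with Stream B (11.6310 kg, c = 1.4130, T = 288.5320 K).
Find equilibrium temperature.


num = 18789.6465
den = 60.2157
Tf = 312.0389 K

312.0389 K


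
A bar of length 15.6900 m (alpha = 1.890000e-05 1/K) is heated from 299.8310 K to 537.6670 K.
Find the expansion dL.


dT = 237.8360 K
dL = 1.890000e-05 * 15.6900 * 237.8360 = 0.070528 m
L_final = 15.760528 m

dL = 0.070528 m


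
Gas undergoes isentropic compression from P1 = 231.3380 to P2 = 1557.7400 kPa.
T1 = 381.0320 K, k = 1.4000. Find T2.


(k-1)/k = 0.2857
(P2/P1)^exp = 1.7244
T2 = 381.0320 * 1.7244 = 657.0580 K

657.0580 K


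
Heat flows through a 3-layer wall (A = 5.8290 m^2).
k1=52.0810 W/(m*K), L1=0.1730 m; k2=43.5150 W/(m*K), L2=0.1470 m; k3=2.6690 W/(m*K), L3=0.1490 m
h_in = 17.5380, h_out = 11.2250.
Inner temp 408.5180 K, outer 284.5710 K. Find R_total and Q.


R_conv_in = 1/(17.5380*5.8290) = 0.0098
R_1 = 0.1730/(52.0810*5.8290) = 0.0006
R_2 = 0.1470/(43.5150*5.8290) = 0.0006
R_3 = 0.1490/(2.6690*5.8290) = 0.0096
R_conv_out = 1/(11.2250*5.8290) = 0.0153
R_total = 0.0358 K/W
Q = 123.9470 / 0.0358 = 3462.9742 W

R_total = 0.0358 K/W, Q = 3462.9742 W


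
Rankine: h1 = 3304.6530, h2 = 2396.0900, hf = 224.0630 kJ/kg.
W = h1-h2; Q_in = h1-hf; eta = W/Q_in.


W = 908.5630 kJ/kg
Q_in = 3080.5900 kJ/kg
eta = 0.2949 = 29.4931%

eta = 29.4931%


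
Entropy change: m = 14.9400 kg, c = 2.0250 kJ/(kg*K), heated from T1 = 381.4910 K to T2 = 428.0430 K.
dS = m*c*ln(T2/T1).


T2/T1 = 1.1220
ln(T2/T1) = 0.1151
dS = 14.9400 * 2.0250 * 0.1151 = 3.4833 kJ/K

3.4833 kJ/K


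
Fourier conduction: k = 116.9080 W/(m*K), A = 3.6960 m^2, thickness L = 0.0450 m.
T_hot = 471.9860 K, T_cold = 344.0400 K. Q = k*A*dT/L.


dT = 127.9460 K
Q = 116.9080 * 3.6960 * 127.9460 / 0.0450 = 1228543.0875 W

1228543.0875 W


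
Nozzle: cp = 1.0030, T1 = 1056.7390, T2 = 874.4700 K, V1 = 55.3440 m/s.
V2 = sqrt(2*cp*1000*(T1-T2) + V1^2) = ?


dT = 182.2690 K
2*cp*1000*dT = 365631.6140
V1^2 = 3062.9583
V2 = sqrt(368694.5723) = 607.2022 m/s

607.2022 m/s


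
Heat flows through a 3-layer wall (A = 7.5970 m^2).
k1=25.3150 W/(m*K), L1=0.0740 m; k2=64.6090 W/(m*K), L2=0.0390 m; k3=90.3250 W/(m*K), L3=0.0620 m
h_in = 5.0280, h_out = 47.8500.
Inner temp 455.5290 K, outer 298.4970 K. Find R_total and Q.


R_conv_in = 1/(5.0280*7.5970) = 0.0262
R_1 = 0.0740/(25.3150*7.5970) = 0.0004
R_2 = 0.0390/(64.6090*7.5970) = 7.9457e-05
R_3 = 0.0620/(90.3250*7.5970) = 9.0353e-05
R_conv_out = 1/(47.8500*7.5970) = 0.0028
R_total = 0.0295 K/W
Q = 157.0320 / 0.0295 = 5325.8138 W

R_total = 0.0295 K/W, Q = 5325.8138 W


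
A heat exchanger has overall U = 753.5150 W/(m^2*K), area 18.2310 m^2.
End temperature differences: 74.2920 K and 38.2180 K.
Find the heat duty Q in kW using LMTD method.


LMTD = 54.2714 K
Q = 753.5150 * 18.2310 * 54.2714 = 745543.8533 W = 745.5439 kW

745.5439 kW


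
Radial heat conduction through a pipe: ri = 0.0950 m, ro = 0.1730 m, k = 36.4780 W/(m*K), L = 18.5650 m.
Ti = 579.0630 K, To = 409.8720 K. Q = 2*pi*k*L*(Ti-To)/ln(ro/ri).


dT = 169.1910 K
ln(ro/ri) = 0.5994
Q = 2*pi*36.4780*18.5650*169.1910 / 0.5994 = 1201035.1195 W

1201035.1195 W


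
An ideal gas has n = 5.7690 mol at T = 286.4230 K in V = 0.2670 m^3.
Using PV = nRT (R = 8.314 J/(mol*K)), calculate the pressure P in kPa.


P = nRT/V = 5.7690 * 8.314 * 286.4230 / 0.2670
= 13737.8398 / 0.2670 = 51452.5836 Pa = 51.4526 kPa

51.4526 kPa


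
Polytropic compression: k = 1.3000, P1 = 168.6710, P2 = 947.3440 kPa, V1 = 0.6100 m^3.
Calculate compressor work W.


(k-1)/k = 0.2308
(P2/P1)^exp = 1.4892
W = 4.3333 * 168.6710 * 0.6100 * (1.4892 - 1) = 218.1131 kJ

218.1131 kJ


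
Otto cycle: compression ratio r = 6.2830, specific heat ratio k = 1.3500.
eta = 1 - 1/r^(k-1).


r^(k-1) = 1.9026
eta = 1 - 1/1.9026 = 0.4744 = 47.4417%

47.4417%


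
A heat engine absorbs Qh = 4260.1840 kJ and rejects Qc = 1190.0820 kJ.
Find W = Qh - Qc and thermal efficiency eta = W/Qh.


W = 4260.1840 - 1190.0820 = 3070.1020 kJ
eta = 3070.1020 / 4260.1840 = 0.7207 = 72.0650%

W = 3070.1020 kJ, eta = 72.0650%


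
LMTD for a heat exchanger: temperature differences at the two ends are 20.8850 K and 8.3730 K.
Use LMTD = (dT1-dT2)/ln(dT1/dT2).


dT1/dT2 = 2.4943
ln(dT1/dT2) = 0.9140
LMTD = 12.5120 / 0.9140 = 13.6890 K

13.6890 K


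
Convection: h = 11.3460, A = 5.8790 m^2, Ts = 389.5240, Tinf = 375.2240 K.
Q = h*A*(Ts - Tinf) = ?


dT = 14.3000 K
Q = 11.3460 * 5.8790 * 14.3000 = 953.8548 W

953.8548 W


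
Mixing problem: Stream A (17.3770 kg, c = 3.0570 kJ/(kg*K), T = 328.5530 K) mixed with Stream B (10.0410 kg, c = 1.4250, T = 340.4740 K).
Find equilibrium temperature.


num = 22324.8713
den = 67.4299
Tf = 331.0826 K

331.0826 K


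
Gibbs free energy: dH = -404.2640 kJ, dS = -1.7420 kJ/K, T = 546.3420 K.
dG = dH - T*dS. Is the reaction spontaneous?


T*dS = 546.3420 * -1.7420 = -951.7278 kJ
dG = -404.2640 + 951.7278 = 547.4638 kJ (non-spontaneous)

dG = 547.4638 kJ, non-spontaneous


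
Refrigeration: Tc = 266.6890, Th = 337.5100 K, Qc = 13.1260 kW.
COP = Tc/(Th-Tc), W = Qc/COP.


COP = 266.6890 / 70.8210 = 3.7657
W = 13.1260 / 3.7657 = 3.4857 kW

COP = 3.7657, W = 3.4857 kW


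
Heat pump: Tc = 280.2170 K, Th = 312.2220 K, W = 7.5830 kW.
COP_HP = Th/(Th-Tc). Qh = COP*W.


COP = 312.2220 / 32.0050 = 9.7554
Qh = 9.7554 * 7.5830 = 73.9753 kW

COP = 9.7554, Qh = 73.9753 kW


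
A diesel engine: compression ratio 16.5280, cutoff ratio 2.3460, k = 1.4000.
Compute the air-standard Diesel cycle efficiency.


r^(k-1) = 3.0711
rc^k = 3.2996
eta = 0.6026 = 60.2636%

60.2636%


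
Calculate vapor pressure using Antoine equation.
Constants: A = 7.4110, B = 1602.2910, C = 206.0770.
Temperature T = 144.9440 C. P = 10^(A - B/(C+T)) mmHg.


C+T = 351.0210
B/(C+T) = 4.5647
log10(P) = 7.4110 - 4.5647 = 2.8463
P = 10^2.8463 = 702.0071 mmHg

702.0071 mmHg


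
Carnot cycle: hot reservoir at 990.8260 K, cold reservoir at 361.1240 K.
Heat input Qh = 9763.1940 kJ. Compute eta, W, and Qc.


eta = 1 - 361.1240/990.8260 = 0.6355
W = 0.6355 * 9763.1940 = 6204.8259 kJ
Qc = 9763.1940 - 6204.8259 = 3558.3681 kJ

eta = 63.5532%, W = 6204.8259 kJ, Qc = 3558.3681 kJ


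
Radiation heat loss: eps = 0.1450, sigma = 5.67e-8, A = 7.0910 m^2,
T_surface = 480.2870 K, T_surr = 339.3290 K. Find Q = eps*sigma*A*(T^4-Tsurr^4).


T^4 = 5.3211e+10
Tsurr^4 = 1.3258e+10
Q = 0.1450 * 5.67e-8 * 7.0910 * 3.9953e+10 = 2329.2093 W

2329.2093 W


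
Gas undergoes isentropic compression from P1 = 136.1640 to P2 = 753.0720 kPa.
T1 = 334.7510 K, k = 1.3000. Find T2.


(k-1)/k = 0.2308
(P2/P1)^exp = 1.4839
T2 = 334.7510 * 1.4839 = 496.7425 K

496.7425 K


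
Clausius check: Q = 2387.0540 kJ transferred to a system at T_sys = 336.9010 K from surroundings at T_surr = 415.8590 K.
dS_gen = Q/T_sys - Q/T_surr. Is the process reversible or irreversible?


dS_sys = 2387.0540/336.9010 = 7.0853 kJ/K
dS_surr = -2387.0540/415.8590 = -5.7401 kJ/K
dS_gen = 7.0853 - 5.7401 = 1.3453 kJ/K (irreversible)

dS_gen = 1.3453 kJ/K, irreversible


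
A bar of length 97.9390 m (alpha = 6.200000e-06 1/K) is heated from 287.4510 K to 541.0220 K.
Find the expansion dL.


dT = 253.5710 K
dL = 6.200000e-06 * 97.9390 * 253.5710 = 0.153974 m
L_final = 98.092974 m

dL = 0.153974 m


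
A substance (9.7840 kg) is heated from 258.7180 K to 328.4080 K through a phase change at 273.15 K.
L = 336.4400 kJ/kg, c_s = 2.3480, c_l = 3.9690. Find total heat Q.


Q1 (sensible, solid) = 9.7840 * 2.3480 * 14.4320 = 331.5439 kJ
Q2 (latent) = 9.7840 * 336.4400 = 3291.7290 kJ
Q3 (sensible, liquid) = 9.7840 * 3.9690 * 55.2580 = 2145.8171 kJ
Q_total = 5769.0900 kJ

5769.0900 kJ


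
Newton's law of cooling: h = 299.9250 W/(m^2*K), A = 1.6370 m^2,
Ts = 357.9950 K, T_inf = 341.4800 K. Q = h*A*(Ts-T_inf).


dT = 16.5150 K
Q = 299.9250 * 1.6370 * 16.5150 = 8108.4889 W

8108.4889 W


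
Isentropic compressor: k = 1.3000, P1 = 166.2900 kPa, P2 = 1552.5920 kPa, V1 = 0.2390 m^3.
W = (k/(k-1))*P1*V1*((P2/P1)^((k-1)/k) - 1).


(k-1)/k = 0.2308
(P2/P1)^exp = 1.6745
W = 4.3333 * 166.2900 * 0.2390 * (1.6745 - 1) = 116.1665 kJ

116.1665 kJ


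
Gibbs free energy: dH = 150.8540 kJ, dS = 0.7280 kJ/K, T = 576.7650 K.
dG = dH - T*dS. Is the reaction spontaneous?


T*dS = 576.7650 * 0.7280 = 419.8849 kJ
dG = 150.8540 - 419.8849 = -269.0309 kJ (spontaneous)

dG = -269.0309 kJ, spontaneous


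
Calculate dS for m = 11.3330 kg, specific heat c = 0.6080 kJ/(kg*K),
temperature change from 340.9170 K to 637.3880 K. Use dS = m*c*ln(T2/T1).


T2/T1 = 1.8696
ln(T2/T1) = 0.6257
dS = 11.3330 * 0.6080 * 0.6257 = 4.3116 kJ/K

4.3116 kJ/K


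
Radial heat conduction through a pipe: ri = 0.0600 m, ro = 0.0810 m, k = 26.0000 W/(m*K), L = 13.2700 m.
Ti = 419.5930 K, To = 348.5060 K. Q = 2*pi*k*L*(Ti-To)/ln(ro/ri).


dT = 71.0870 K
ln(ro/ri) = 0.3001
Q = 2*pi*26.0000*13.2700*71.0870 / 0.3001 = 513501.4620 W

513501.4620 W


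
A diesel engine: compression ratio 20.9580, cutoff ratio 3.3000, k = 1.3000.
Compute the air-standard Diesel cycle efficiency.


r^(k-1) = 2.4912
rc^k = 4.7214
eta = 0.5004 = 50.0395%

50.0395%


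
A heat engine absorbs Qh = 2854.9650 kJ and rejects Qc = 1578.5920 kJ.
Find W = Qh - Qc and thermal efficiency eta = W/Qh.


W = 2854.9650 - 1578.5920 = 1276.3730 kJ
eta = 1276.3730 / 2854.9650 = 0.4471 = 44.7071%

W = 1276.3730 kJ, eta = 44.7071%


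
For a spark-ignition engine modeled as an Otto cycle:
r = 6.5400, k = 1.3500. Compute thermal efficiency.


r^(k-1) = 1.9295
eta = 1 - 1/1.9295 = 0.4817 = 48.1740%

48.1740%


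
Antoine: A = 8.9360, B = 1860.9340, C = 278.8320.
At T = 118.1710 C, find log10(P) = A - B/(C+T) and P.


C+T = 397.0030
B/(C+T) = 4.6875
log10(P) = 8.9360 - 4.6875 = 4.2485
P = 10^4.2485 = 17723.2857 mmHg

17723.2857 mmHg


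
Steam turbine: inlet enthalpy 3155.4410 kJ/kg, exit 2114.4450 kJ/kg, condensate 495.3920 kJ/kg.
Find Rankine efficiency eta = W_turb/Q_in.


W = 1040.9960 kJ/kg
Q_in = 2660.0490 kJ/kg
eta = 0.3913 = 39.1345%

eta = 39.1345%


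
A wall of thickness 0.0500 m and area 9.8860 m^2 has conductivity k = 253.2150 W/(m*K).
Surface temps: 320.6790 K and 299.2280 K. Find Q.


dT = 21.4510 K
Q = 253.2150 * 9.8860 * 21.4510 / 0.0500 = 1073958.6829 W

1073958.6829 W


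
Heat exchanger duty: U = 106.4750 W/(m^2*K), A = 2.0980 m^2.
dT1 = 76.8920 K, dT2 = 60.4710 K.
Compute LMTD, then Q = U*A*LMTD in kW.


LMTD = 68.3531 K
Q = 106.4750 * 2.0980 * 68.3531 = 15269.0198 W = 15.2690 kW

15.2690 kW


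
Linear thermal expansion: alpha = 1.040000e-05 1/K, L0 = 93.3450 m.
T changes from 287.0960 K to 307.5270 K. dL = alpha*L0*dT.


dT = 20.4310 K
dL = 1.040000e-05 * 93.3450 * 20.4310 = 0.019834 m
L_final = 93.364834 m

dL = 0.019834 m


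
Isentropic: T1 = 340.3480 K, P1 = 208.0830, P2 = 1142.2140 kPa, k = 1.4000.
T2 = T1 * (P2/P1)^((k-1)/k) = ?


(k-1)/k = 0.2857
(P2/P1)^exp = 1.6266
T2 = 340.3480 * 1.6266 = 553.6203 K

553.6203 K


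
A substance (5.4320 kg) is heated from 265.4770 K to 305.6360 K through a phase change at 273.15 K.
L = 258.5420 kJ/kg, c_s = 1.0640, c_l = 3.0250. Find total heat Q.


Q1 (sensible, solid) = 5.4320 * 1.0640 * 7.6730 = 44.3472 kJ
Q2 (latent) = 5.4320 * 258.5420 = 1404.4001 kJ
Q3 (sensible, liquid) = 5.4320 * 3.0250 * 32.4860 = 533.8035 kJ
Q_total = 1982.5508 kJ

1982.5508 kJ


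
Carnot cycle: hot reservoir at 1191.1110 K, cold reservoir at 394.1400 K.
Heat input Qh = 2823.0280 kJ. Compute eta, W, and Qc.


eta = 1 - 394.1400/1191.1110 = 0.6691
W = 0.6691 * 2823.0280 = 1888.8848 kJ
Qc = 2823.0280 - 1888.8848 = 934.1432 kJ

eta = 66.9099%, W = 1888.8848 kJ, Qc = 934.1432 kJ


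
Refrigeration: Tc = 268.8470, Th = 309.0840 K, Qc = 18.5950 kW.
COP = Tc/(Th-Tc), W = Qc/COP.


COP = 268.8470 / 40.2370 = 6.6816
W = 18.5950 / 6.6816 = 2.7830 kW

COP = 6.6816, W = 2.7830 kW


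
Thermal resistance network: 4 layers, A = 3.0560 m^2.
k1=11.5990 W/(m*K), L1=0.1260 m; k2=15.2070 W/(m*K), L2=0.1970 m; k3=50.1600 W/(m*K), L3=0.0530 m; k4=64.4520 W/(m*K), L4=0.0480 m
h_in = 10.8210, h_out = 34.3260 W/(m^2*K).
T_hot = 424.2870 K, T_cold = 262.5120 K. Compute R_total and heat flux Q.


R_conv_in = 1/(10.8210*3.0560) = 0.0302
R_1 = 0.1260/(11.5990*3.0560) = 0.0036
R_2 = 0.1970/(15.2070*3.0560) = 0.0042
R_3 = 0.0530/(50.1600*3.0560) = 0.0003
R_4 = 0.0480/(64.4520*3.0560) = 0.0002
R_conv_out = 1/(34.3260*3.0560) = 0.0095
R_total = 0.0482 K/W
Q = 161.7750 / 0.0482 = 3359.4053 W

R_total = 0.0482 K/W, Q = 3359.4053 W


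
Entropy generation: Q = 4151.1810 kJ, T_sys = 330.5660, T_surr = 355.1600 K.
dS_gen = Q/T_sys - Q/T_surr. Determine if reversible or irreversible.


dS_sys = 4151.1810/330.5660 = 12.5578 kJ/K
dS_surr = -4151.1810/355.1600 = -11.6882 kJ/K
dS_gen = 12.5578 - 11.6882 = 0.8696 kJ/K (irreversible)

dS_gen = 0.8696 kJ/K, irreversible


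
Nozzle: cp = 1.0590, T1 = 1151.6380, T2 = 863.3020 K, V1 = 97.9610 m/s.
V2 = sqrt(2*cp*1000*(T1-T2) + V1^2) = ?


dT = 288.3360 K
2*cp*1000*dT = 610695.6480
V1^2 = 9596.3575
V2 = sqrt(620292.0055) = 787.5862 m/s

787.5862 m/s


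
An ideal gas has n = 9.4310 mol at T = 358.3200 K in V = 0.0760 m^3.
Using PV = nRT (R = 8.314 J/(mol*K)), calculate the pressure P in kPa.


P = nRT/V = 9.4310 * 8.314 * 358.3200 / 0.0760
= 28095.6326 / 0.0760 = 369679.3758 Pa = 369.6794 kPa

369.6794 kPa


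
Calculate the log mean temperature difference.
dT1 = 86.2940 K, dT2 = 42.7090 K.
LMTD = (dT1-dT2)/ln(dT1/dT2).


dT1/dT2 = 2.0205
ln(dT1/dT2) = 0.7034
LMTD = 43.5850 / 0.7034 = 61.9677 K

61.9677 K


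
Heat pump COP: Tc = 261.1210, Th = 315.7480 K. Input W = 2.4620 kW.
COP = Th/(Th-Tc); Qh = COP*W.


COP = 315.7480 / 54.6270 = 5.7801
Qh = 5.7801 * 2.4620 = 14.2305 kW

COP = 5.7801, Qh = 14.2305 kW


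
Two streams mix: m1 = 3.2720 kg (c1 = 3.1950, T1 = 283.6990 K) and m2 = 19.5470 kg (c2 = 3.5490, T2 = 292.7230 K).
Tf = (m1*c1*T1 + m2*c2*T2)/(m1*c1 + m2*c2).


num = 23272.6693
den = 79.8263
Tf = 291.5412 K

291.5412 K


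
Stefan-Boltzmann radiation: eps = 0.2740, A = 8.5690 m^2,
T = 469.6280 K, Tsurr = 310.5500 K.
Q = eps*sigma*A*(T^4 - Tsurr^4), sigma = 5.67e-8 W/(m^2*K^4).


T^4 = 4.8643e+10
Tsurr^4 = 9.3009e+09
Q = 0.2740 * 5.67e-8 * 8.5690 * 3.9342e+10 = 5237.3978 W

5237.3978 W


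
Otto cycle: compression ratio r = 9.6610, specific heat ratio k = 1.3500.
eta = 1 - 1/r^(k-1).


r^(k-1) = 2.2119
eta = 1 - 1/2.2119 = 0.5479 = 54.7892%

54.7892%


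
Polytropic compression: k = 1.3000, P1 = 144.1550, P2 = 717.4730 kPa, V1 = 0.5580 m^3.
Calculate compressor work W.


(k-1)/k = 0.2308
(P2/P1)^exp = 1.4482
W = 4.3333 * 144.1550 * 0.5580 * (1.4482 - 1) = 156.2416 kJ

156.2416 kJ


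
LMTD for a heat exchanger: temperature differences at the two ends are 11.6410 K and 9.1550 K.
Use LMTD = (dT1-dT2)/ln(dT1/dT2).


dT1/dT2 = 1.2715
ln(dT1/dT2) = 0.2402
LMTD = 2.4860 / 0.2402 = 10.3483 K

10.3483 K


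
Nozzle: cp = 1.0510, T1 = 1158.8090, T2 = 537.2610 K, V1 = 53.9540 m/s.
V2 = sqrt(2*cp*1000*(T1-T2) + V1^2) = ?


dT = 621.5480 K
2*cp*1000*dT = 1306493.8960
V1^2 = 2911.0341
V2 = sqrt(1309404.9301) = 1144.2923 m/s

1144.2923 m/s


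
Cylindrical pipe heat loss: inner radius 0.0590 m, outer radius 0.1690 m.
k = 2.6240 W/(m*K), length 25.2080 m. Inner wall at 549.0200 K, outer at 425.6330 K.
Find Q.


dT = 123.3870 K
ln(ro/ri) = 1.0524
Q = 2*pi*2.6240*25.2080*123.3870 / 1.0524 = 48728.9033 W

48728.9033 W


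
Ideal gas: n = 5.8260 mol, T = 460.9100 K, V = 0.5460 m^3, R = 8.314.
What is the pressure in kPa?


P = nRT/V = 5.8260 * 8.314 * 460.9100 / 0.5460
= 22325.2654 / 0.5460 = 40888.7645 Pa = 40.8888 kPa

40.8888 kPa


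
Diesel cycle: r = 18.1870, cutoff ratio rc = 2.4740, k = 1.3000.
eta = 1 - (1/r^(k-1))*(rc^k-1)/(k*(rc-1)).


r^(k-1) = 2.3874
rc^k = 3.2465
eta = 0.5089 = 50.8930%

50.8930%


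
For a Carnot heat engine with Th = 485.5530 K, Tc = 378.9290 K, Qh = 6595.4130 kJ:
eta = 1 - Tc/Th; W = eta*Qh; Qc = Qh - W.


eta = 1 - 378.9290/485.5530 = 0.2196
W = 0.2196 * 6595.4130 = 1448.3060 kJ
Qc = 6595.4130 - 1448.3060 = 5147.1070 kJ

eta = 21.9593%, W = 1448.3060 kJ, Qc = 5147.1070 kJ


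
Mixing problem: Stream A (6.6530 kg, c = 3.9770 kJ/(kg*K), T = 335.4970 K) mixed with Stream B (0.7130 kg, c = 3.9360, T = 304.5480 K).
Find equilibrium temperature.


num = 9731.5825
den = 29.2653
Tf = 332.5292 K

332.5292 K


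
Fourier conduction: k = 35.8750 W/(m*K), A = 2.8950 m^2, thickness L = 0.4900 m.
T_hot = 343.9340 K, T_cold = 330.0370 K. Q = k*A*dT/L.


dT = 13.8970 K
Q = 35.8750 * 2.8950 * 13.8970 / 0.4900 = 2945.5436 W

2945.5436 W


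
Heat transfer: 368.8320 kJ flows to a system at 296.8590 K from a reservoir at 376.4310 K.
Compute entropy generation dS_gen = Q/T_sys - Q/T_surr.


dS_sys = 368.8320/296.8590 = 1.2424 kJ/K
dS_surr = -368.8320/376.4310 = -0.9798 kJ/K
dS_gen = 1.2424 - 0.9798 = 0.2626 kJ/K (irreversible)

dS_gen = 0.2626 kJ/K, irreversible
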